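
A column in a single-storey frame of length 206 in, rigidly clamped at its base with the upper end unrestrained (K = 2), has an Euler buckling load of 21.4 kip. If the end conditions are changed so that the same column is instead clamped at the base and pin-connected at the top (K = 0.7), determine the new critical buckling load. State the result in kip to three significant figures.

P_cr ≈ 175 kip

P_cr ∝ 1/K², so P_cr,new = P_cr,old × (K_old/K_new)² = 21.4 × (2/0.7)²
= 21.4 × 8.163 = 175 kip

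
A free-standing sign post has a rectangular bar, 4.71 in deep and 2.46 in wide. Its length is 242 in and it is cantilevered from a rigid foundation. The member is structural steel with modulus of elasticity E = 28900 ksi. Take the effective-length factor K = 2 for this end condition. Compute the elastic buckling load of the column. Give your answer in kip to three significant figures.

P_cr ≈ 7.11 kip

Buckling occurs about the weak axis: I_min = h·b³/12 with b = 2.46 in (the shorter side).
I_min = 4.71×2.46³/12 = 5.843 in⁴
Effective length L_e = K·L = 2 × 242 = 484.0 in
P_cr = π²EI / L_e² = π² × 28900×10³ × 5.843 / 484.0² = 7.115×10^3 lb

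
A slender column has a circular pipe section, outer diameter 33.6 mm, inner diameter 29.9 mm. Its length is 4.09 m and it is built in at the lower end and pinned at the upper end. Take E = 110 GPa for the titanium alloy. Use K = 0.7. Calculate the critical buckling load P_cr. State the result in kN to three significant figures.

P_cr ≈ 3.09 kN

d_o = 33.6 mm, d_i = 29.9 mm
I = π(d_o⁴ − d_i⁴)/64 = π(33.6⁴ − 29.90⁴)/64 = 2.333×10^4 mm⁴
I = 2.333×10^4 mm⁴ = 2.333×10^-8 m⁴
Effective length L_e = K·L = 0.7 × 4.09 = 2.863 m
P_cr = π²EI / L_e² = π² × 110×10⁹ × 2.333×10^-8 / 2.863² = 3.090×10^3 N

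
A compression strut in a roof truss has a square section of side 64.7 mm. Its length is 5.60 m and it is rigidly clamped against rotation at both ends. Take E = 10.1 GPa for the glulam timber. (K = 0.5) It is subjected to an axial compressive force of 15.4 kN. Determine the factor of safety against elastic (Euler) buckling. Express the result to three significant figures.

n ≈ 1.21

I = a⁴/12 = 64.7⁴/12 = 1.460×10^6 mm⁴
I = 1.460×10^6 mm⁴ = 1.460×10^-6 m⁴
Effective length L_e = K·L = 0.5 × 5.60 = 2.800 m
P_cr = π²EI / L_e² = π² × 10.1×10⁹ × 1.460×10^-6 / 2.800² = 1.857×10^4 N
Factor of safety n = P_cr / P = 18.567 / 15.4 = 1.21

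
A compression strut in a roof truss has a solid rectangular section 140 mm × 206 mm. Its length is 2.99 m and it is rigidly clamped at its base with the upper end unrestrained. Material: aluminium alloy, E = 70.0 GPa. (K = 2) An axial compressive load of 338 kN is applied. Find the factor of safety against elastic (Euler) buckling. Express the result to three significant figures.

Buckling occurs about the weak axis: I_min = h·b³/12 with b = 140 mm (the shorter side).
I_min = 206×140³/12 = 4.711×10^7 mm⁴
I = 4.711×10^7 mm⁴ = 4.711×10^-5 m⁴
Effective length L_e = K·L = 2 × 2.99 = 5.980 m
P_cr = π²EI / L_e² = π² × 70.0×10⁹ × 4.711×10^-5 / 5.980² = 9.101×10^5 N
Factor of safety n = P_cr / P = 910.05 / 338 = 2.69

n ≈ 2.69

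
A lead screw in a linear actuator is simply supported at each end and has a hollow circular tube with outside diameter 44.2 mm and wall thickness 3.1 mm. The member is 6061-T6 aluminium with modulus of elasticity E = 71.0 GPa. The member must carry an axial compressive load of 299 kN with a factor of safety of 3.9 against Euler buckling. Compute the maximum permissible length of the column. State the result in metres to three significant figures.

L_max ≈ 0.226 m

Inner diameter d_i = 44.2 − 2×3.1 = 38.00 mm
I = π(d_o⁴ − d_i⁴)/64 = π(44.2⁴ − 38.00⁴)/64 = 8.500×10^4 mm⁴
I = 8.500×10^-8 m⁴
Required critical load P_cr = n·P = 3.9 × 299 = 1166 kN = 1.166×10^6 N
From P_cr = π²EI/(K·L)²:  L = (1/K)·√(π²EI/P_cr) = (1/1)·√(π²×7.10×10^10×8.500×10^-8/1.166×10^6)
L = 0.226 m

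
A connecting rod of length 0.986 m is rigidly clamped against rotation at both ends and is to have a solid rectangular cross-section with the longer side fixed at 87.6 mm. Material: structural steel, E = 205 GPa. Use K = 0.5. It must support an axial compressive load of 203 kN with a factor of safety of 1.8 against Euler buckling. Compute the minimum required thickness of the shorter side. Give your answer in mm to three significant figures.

b ≈ 18.2 mm

Required P_cr = n·P = 1.8 × 203 = 365.4 kN
L_e = K·L = 0.5 × 0.986 = 0.4930 m
Required I = P_cr·L_e²/(π²E) = 3.654×10^5 × 0.4930² / (π² × 2.05×10^11) = 4.389×10^-8 m⁴
I_req = 4.389×10^4 mm⁴
Rectangle, weak axis: I_min = h·b³/12 with h = 87.6 mm fixed  ⇒  b = (12I/h)^(1/3) = 18.2 mm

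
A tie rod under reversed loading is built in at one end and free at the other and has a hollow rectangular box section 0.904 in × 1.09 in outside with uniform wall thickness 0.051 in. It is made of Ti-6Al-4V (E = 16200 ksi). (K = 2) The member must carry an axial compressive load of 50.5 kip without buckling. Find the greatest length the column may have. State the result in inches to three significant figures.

L_max ≈ 4.42 in

Inner dimensions: h_i = 1.09 − 2×0.051 = 0.9880 in, b_i = 0.904 − 2×0.051 = 0.8020 in
Weak-axis I_min = (h_o·b_o³ − h_i·b_i³)/12 with b_o = 0.904, b_i = 0.8020 in (shorter outer/inner sides).
I_min = (1.09×0.904³ − 0.9880×0.8020³)/12 = 2.463×10^-2 in⁴
At the buckling limit P_cr = P = 5.050×10^4 lb
From P_cr = π²EI/(K·L)²:  L = (1/K)·√(π²EI/P_cr) = (1/2)·√(π²×1.62×10^7×2.463×10^-2/5.050×10^4)
L = 4.42 in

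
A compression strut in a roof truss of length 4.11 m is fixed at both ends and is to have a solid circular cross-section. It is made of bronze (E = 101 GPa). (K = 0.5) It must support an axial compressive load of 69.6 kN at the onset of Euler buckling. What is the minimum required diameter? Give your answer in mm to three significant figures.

L_e = K·L = 0.5 × 4.11 = 2.055 m
Required I = P_cr·L_e²/(π²E) = 6.960×10^4 × 2.055² / (π² × 1.01×10^11) = 2.949×10^-7 m⁴
I_req = 2.949×10^5 mm⁴
Solid circle: I = πd⁴/64  ⇒  d = (64I/π)^(1/4) = (64×2.949×10^5/π)^(1/4) = 49.5 mm

d ≈ 49.5 mm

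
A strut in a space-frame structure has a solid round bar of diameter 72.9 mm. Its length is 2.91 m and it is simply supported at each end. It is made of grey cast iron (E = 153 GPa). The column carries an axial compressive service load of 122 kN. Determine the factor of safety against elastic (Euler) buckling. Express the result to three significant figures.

I = πd⁴/64 = π×72.9⁴/64 = 1.386×10^6 mm⁴
I = 1.386×10^6 mm⁴ = 1.386×10^-6 m⁴
Effective length L_e = K·L = 1 × 2.91 = 2.910 m
P_cr = π²EI / L_e² = π² × 153×10⁹ × 1.386×10^-6 / 2.910² = 2.472×10^5 N
Factor of safety n = P_cr / P = 247.22 / 122 = 2.03

n ≈ 2.03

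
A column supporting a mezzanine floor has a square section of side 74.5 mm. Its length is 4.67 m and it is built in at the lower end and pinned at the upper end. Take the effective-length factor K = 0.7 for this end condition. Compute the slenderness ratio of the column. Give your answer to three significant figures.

For a square r = a/√12 = 74.5/√12 = 21.51 mm
L_e = K·L = 0.7 × 4.67 m = 3.269 m = 3269.0 mm
λ = L_e / r_min = 3269.0 / 21.51 = 152

λ ≈ 152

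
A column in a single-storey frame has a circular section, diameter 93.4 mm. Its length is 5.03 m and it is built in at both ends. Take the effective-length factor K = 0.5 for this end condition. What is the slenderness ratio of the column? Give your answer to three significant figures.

For a solid circle r = d/4 = 93.4/4 = 23.35 mm
L_e = K·L = 0.5 × 5.03 m = 2.515 m = 2515.0 mm
λ = L_e / r_min = 2515.0 / 23.35 = 108

λ ≈ 108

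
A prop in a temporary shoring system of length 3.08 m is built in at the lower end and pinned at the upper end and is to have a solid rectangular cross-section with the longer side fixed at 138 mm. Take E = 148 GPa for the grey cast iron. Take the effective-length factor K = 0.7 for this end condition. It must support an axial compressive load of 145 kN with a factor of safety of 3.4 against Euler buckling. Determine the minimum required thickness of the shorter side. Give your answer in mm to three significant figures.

b ≈ 51.5 mm

Required P_cr = n·P = 3.4 × 145 = 493.0 kN
L_e = K·L = 0.7 × 3.08 = 2.156 m
Required I = P_cr·L_e²/(π²E) = 4.930×10^5 × 2.156² / (π² × 1.48×10^11) = 1.569×10^-6 m⁴
I_req = 1.569×10^6 mm⁴
Rectangle, weak axis: I_min = h·b³/12 with h = 138 mm fixed  ⇒  b = (12I/h)^(1/3) = 51.5 mm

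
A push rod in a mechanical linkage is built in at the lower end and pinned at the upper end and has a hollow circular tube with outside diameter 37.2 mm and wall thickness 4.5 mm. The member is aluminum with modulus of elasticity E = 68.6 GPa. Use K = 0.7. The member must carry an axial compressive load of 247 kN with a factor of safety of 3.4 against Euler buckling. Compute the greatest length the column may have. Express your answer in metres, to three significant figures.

Inner diameter d_i = 37.2 − 2×4.5 = 28.20 mm
I = π(d_o⁴ − d_i⁴)/64 = π(37.2⁴ − 28.20⁴)/64 = 6.296×10^4 mm⁴
I = 6.296×10^-8 m⁴
Required critical load P_cr = n·P = 3.4 × 247 = 839.8 kN = 8.398×10^5 N
From P_cr = π²EI/(K·L)²:  L = (1/K)·√(π²EI/P_cr) = (1/0.7)·√(π²×6.86×10^10×6.296×10^-8/8.398×10^5)
L = 0.322 m

L_max ≈ 0.322 m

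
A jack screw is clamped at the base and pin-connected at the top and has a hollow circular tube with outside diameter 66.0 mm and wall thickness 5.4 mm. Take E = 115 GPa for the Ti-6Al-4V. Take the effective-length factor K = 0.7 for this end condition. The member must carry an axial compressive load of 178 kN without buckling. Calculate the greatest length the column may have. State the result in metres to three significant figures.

Inner diameter d_i = 66.0 − 2×5.4 = 55.20 mm
I = π(d_o⁴ − d_i⁴)/64 = π(66.0⁴ − 55.20⁴)/64 = 4.757×10^5 mm⁴
I = 4.757×10^-7 m⁴
At the buckling limit P_cr = P = 1.780×10^5 N
From P_cr = π²EI/(K·L)²:  L = (1/K)·√(π²EI/P_cr) = (1/0.7)·√(π²×1.15×10^11×4.757×10^-7/1.780×10^5)
L = 2.49 m

L_max ≈ 2.49 m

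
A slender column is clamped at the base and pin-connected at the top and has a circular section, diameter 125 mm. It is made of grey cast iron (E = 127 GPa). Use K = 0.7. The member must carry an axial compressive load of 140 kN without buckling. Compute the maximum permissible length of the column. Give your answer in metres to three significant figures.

L_max ≈ 14.8 m

I = πd⁴/64 = π×125⁴/64 = 1.198×10^7 mm⁴
I = 1.198×10^-5 m⁴
At the buckling limit P_cr = P = 1.400×10^5 N
From P_cr = π²EI/(K·L)²:  L = (1/K)·√(π²EI/P_cr) = (1/0.7)·√(π²×1.27×10^11×1.198×10^-5/1.400×10^5)
L = 14.8 m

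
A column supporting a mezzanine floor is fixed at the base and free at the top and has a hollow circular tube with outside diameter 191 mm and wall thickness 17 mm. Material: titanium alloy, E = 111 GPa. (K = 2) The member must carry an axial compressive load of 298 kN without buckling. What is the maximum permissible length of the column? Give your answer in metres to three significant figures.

L_max ≈ 5.71 m

Inner diameter d_i = 191 − 2×17 = 157.0 mm
I = π(d_o⁴ − d_i⁴)/64 = π(191⁴ − 157.0⁴)/64 = 3.550×10^7 mm⁴
I = 3.550×10^-5 m⁴
At the buckling limit P_cr = P = 2.980×10^5 N
From P_cr = π²EI/(K·L)²:  L = (1/K)·√(π²EI/P_cr) = (1/2)·√(π²×1.11×10^11×3.550×10^-5/2.980×10^5)
L = 5.71 m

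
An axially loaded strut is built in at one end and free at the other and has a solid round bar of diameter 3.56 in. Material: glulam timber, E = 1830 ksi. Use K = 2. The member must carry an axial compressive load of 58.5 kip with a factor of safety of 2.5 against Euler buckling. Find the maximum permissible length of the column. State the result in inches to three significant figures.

L_max ≈ 15.6 in

I = πd⁴/64 = π×3.56⁴/64 = 7.884 in⁴
Required critical load P_cr = n·P = 2.5 × 58.5 = 146.2 kip = 1.462×10^5 lb
From P_cr = π²EI/(K·L)²:  L = (1/K)·√(π²EI/P_cr) = (1/2)·√(π²×1.83×10^6×7.884/1.462×10^5)
L = 15.6 in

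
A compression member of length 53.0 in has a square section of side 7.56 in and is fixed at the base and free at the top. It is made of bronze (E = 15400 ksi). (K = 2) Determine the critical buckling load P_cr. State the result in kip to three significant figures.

I = a⁴/12 = 7.56⁴/12 = 272.2 in⁴
Effective length L_e = K·L = 2 × 53.0 = 106.0 in
P_cr = π²EI / L_e² = π² × 15400×10³ × 272.2 / 106.0² = 3.682×10^6 lb

P_cr ≈ 3680 kip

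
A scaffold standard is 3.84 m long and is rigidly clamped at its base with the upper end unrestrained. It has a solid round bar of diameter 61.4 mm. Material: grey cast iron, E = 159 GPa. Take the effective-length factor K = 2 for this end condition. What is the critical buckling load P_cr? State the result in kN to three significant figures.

P_cr ≈ 18.6 kN

I = πd⁴/64 = π×61.4⁴/64 = 6.977×10^5 mm⁴
I = 6.977×10^5 mm⁴ = 6.977×10^-7 m⁴
Effective length L_e = K·L = 2 × 3.84 = 7.680 m
P_cr = π²EI / L_e² = π² × 159×10⁹ × 6.977×10^-7 / 7.680² = 1.856×10^4 N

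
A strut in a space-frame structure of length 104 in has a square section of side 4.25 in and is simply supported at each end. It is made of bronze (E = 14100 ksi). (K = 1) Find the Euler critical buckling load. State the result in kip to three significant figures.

I = a⁴/12 = 4.25⁴/12 = 27.19 in⁴
Effective length L_e = K·L = 1 × 104 = 104.0 in
P_cr = π²EI / L_e² = π² × 14100×10³ × 27.19 / 104.0² = 3.498×10^5 lb

P_cr ≈ 350 kip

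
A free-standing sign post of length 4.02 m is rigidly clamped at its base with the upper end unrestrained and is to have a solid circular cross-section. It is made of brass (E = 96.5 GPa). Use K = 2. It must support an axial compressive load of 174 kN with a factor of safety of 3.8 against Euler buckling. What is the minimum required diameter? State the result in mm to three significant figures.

d ≈ 174 mm

Required P_cr = n·P = 3.8 × 174 = 661.2 kN
L_e = K·L = 2 × 4.02 = 8.040 m
Required I = P_cr·L_e²/(π²E) = 6.612×10^5 × 8.040² / (π² × 9.65×10^10) = 4.488×10^-5 m⁴
I_req = 4.488×10^7 mm⁴
Solid circle: I = πd⁴/64  ⇒  d = (64I/π)^(1/4) = (64×4.488×10^7/π)^(1/4) = 174 mm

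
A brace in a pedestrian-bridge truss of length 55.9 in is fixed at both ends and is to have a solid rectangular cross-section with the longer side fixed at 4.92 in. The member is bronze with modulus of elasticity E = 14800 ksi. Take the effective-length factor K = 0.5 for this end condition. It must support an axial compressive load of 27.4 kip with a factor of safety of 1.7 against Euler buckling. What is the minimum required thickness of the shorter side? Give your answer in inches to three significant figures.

b ≈ 0.847 in

Required P_cr = n·P = 1.7 × 27.4 = 46.58 kip
L_e = K·L = 0.5 × 55.9 = 27.95 in
Required I = P_cr·L_e²/(π²E) = 4.658×10^4 × 27.95² / (π² × 1.48×10^7) = 0.2491 in⁴
Rectangle, weak axis: I_min = h·b³/12 with h = 4.92 in fixed  ⇒  b = (12I/h)^(1/3) = 0.847 in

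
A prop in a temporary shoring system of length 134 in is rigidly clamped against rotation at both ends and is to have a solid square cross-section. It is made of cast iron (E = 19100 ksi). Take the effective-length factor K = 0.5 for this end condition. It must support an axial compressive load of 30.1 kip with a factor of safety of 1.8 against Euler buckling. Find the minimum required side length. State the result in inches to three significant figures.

a ≈ 1.98 in

Required P_cr = n·P = 1.8 × 30.1 = 54.18 kip
L_e = K·L = 0.5 × 134 = 67.00 in
Required I = P_cr·L_e²/(π²E) = 5.418×10^4 × 67.00² / (π² × 1.91×10^7) = 1.290 in⁴
Solid square: I = a⁴/12  ⇒  a = (12I)^(1/4) = (12×1.290)^(1/4) = 1.98 in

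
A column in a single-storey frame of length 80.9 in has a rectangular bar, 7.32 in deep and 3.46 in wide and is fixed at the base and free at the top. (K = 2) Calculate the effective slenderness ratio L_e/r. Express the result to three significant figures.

λ ≈ 162

For a rectangle r_min = b/√12 = 3.46/√12 = 0.9988 in
L_e = K·L = 2 × 80.9 = 161.8 in
λ = L_e / r_min = 161.80 / 0.9988 = 162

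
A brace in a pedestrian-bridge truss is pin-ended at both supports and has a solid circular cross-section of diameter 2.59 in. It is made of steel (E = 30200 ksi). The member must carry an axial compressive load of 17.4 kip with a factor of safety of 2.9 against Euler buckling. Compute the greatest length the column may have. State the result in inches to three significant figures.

L_max ≈ 114 in

I = πd⁴/64 = π×2.59⁴/64 = 2.209 in⁴
Required critical load P_cr = n·P = 2.9 × 17.4 = 50.46 kip = 5.046×10^4 lb
From P_cr = π²EI/(K·L)²:  L = (1/K)·√(π²EI/P_cr) = (1/1)·√(π²×3.02×10^7×2.209/5.046×10^4)
L = 114 in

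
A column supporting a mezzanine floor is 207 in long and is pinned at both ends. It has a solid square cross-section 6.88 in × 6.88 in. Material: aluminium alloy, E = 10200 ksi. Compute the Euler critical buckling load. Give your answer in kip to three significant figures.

I = a⁴/12 = 6.88⁴/12 = 186.7 in⁴
Effective length L_e = K·L = 1 × 207 = 207.0 in
P_cr = π²EI / L_e² = π² × 10200×10³ × 186.7 / 207.0² = 4.387×10^5 lb

P_cr ≈ 439 kip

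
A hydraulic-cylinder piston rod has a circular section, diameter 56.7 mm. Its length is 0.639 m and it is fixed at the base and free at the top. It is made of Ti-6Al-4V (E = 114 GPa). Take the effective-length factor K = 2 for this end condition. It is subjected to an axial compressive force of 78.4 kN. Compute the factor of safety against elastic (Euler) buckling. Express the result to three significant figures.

n ≈ 4.46

I = πd⁴/64 = π×56.7⁴/64 = 5.073×10^5 mm⁴
I = 5.073×10^5 mm⁴ = 5.073×10^-7 m⁴
Effective length L_e = K·L = 2 × 0.639 = 1.278 m
P_cr = π²EI / L_e² = π² × 114×10⁹ × 5.073×10^-7 / 1.278² = 3.495×10^5 N
Factor of safety n = P_cr / P = 349.50 / 78.4 = 4.46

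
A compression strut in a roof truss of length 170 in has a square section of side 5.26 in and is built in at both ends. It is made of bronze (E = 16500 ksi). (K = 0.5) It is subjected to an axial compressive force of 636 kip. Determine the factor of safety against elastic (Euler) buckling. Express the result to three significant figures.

n ≈ 2.26

I = a⁴/12 = 5.26⁴/12 = 63.79 in⁴
Effective length L_e = K·L = 0.5 × 170 = 85.00 in
P_cr = π²EI / L_e² = π² × 16500×10³ × 63.79 / 85.00² = 1.438×10^6 lb
Factor of safety n = P_cr / P = 1437.8 / 636 = 2.26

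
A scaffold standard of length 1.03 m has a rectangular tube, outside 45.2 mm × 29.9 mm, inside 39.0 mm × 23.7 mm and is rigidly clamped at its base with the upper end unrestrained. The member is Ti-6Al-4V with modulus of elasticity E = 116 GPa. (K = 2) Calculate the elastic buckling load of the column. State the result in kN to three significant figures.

Weak-axis I_min = (h_o·b_o³ − h_i·b_i³)/12 with b_o = 29.9, b_i = 23.70 mm (shorter outer/inner sides).
I_min = (45.2×29.9³ − 39.00×23.70³)/12 = 5.742×10^4 mm⁴
I = 5.742×10^4 mm⁴ = 5.742×10^-8 m⁴
Effective length L_e = K·L = 2 × 1.03 = 2.060 m
P_cr = π²EI / L_e² = π² × 116×10⁹ × 5.742×10^-8 / 2.060² = 1.549×10^4 N

P_cr ≈ 15.5 kN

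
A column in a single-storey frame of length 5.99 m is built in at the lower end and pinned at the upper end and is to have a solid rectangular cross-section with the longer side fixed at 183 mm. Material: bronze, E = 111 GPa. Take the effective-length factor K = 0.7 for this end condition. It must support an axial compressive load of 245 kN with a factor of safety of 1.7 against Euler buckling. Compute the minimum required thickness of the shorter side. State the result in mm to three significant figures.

Required P_cr = n·P = 1.7 × 245 = 416.5 kN
L_e = K·L = 0.7 × 5.99 = 4.193 m
Required I = P_cr·L_e²/(π²E) = 4.165×10^5 × 4.193² / (π² × 1.11×10^11) = 6.684×10^-6 m⁴
I_req = 6.684×10^6 mm⁴
Rectangle, weak axis: I_min = h·b³/12 with h = 183 mm fixed  ⇒  b = (12I/h)^(1/3) = 76.0 mm

b ≈ 76.0 mm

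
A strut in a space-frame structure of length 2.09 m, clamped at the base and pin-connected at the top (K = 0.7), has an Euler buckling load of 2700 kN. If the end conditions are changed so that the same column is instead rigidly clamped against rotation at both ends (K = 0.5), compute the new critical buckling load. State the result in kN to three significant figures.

P_cr ≈ 5290 kN

P_cr ∝ 1/K², so P_cr,new = P_cr,old × (K_old/K_new)² = 2700 × (0.7/0.5)²
= 2700 × 1.960 = 5290 kN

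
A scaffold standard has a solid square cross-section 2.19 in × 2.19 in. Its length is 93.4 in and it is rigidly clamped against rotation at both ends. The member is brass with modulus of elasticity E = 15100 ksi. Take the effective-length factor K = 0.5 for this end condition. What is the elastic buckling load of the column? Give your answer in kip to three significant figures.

I = a⁴/12 = 2.19⁴/12 = 1.917 in⁴
Effective length L_e = K·L = 0.5 × 93.4 = 46.70 in
P_cr = π²EI / L_e² = π² × 15100×10³ × 1.917 / 46.70² = 1.310×10^5 lb

P_cr ≈ 131 kip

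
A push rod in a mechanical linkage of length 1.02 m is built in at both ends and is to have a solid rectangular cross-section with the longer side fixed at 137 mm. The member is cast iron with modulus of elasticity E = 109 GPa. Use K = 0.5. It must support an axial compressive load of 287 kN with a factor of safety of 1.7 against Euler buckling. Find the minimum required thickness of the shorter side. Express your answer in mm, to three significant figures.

b ≈ 21.8 mm

Required P_cr = n·P = 1.7 × 287 = 487.9 kN
L_e = K·L = 0.5 × 1.02 = 0.5100 m
Required I = P_cr·L_e²/(π²E) = 4.879×10^5 × 0.5100² / (π² × 1.09×10^11) = 1.180×10^-7 m⁴
I_req = 1.180×10^5 mm⁴
Rectangle, weak axis: I_min = h·b³/12 with h = 137 mm fixed  ⇒  b = (12I/h)^(1/3) = 21.8 mm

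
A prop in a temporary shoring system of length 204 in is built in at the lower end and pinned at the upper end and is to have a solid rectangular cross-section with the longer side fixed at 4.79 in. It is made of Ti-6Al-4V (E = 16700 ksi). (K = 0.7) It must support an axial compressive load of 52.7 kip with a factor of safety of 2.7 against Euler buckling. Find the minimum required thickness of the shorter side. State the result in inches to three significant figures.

b ≈ 3.53 in

Required P_cr = n·P = 2.7 × 52.7 = 142.3 kip
L_e = K·L = 0.7 × 204 = 142.8 in
Required I = P_cr·L_e²/(π²E) = 1.423×10^5 × 142.8² / (π² × 1.67×10^7) = 17.60 in⁴
Rectangle, weak axis: I_min = h·b³/12 with h = 4.79 in fixed  ⇒  b = (12I/h)^(1/3) = 3.53 in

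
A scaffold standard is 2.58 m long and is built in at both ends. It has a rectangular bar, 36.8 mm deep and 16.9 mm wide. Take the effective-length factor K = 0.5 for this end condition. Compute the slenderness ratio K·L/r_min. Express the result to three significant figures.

λ ≈ 264

Buckling occurs about the weak axis: I_min = h·b³/12 with b = 16.9 mm (the shorter side).
I_min = 36.8×16.9³/12 = 1.480×10^4 mm⁴
A = 621.9 mm²;  r_min = √(I/A) = √(1.480×10^4/621.9) = 4.879 mm
L_e = K·L = 0.5 × 2.58 m = 1.290 m = 1290.0 mm
λ = L_e / r_min = 1290.0 / 4.879 = 264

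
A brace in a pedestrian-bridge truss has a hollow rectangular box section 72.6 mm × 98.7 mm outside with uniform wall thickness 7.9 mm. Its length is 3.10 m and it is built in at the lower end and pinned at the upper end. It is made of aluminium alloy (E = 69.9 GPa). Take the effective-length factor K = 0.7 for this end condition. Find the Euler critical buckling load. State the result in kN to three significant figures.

Inner dimensions: h_i = 98.7 − 2×7.9 = 82.90 mm, b_i = 72.6 − 2×7.9 = 56.80 mm
Weak-axis I_min = (h_o·b_o³ − h_i·b_i³)/12 with b_o = 72.6, b_i = 56.80 mm (shorter outer/inner sides).
I_min = (98.7×72.6³ − 82.90×56.80³)/12 = 1.881×10^6 mm⁴
I = 1.881×10^6 mm⁴ = 1.881×10^-6 m⁴
Effective length L_e = K·L = 0.7 × 3.10 = 2.170 m
P_cr = π²EI / L_e² = π² × 69.9×10⁹ × 1.881×10^-6 / 2.170² = 2.756×10^5 N

P_cr ≈ 276 kN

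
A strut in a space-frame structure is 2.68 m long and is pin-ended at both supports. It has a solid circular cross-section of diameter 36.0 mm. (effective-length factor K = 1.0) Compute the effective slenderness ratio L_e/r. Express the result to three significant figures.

λ ≈ 298

I = πd⁴/64 = π×36.0⁴/64 = 8.245×10^4 mm⁴
A = 1.018×10^3 mm²;  r_min = √(I/A) = √(8.245×10^4/1.018×10^3) = 9.000 mm
L_e = K·L = 1 × 2.68 m = 2.680 m = 2680.0 mm
λ = L_e / r_min = 2680.0 / 9.000 = 298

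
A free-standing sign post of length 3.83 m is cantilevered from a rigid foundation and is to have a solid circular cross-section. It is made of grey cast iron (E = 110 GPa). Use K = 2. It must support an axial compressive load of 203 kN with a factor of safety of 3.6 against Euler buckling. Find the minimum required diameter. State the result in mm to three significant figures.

Required P_cr = n·P = 3.6 × 203 = 730.8 kN
L_e = K·L = 2 × 3.83 = 7.660 m
Required I = P_cr·L_e²/(π²E) = 7.308×10^5 × 7.660² / (π² × 1.10×10^11) = 3.950×10^-5 m⁴
I_req = 3.950×10^7 mm⁴
Solid circle: I = πd⁴/64  ⇒  d = (64I/π)^(1/4) = (64×3.950×10^7/π)^(1/4) = 168 mm

d ≈ 168 mm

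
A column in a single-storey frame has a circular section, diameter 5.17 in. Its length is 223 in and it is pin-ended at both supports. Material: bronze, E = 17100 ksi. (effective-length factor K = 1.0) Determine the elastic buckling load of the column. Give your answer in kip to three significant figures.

P_cr ≈ 119 kip

I = πd⁴/64 = π×5.17⁴/64 = 35.07 in⁴
Effective length L_e = K·L = 1 × 223 = 223.0 in
P_cr = π²EI / L_e² = π² × 17100×10³ × 35.07 / 223.0² = 1.190×10^5 lb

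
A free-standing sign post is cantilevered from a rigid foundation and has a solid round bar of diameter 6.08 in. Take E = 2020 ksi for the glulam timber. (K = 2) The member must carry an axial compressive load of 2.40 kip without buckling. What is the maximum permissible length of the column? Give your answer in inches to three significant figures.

L_max ≈ 373 in

I = πd⁴/64 = π×6.08⁴/64 = 67.08 in⁴
At the buckling limit P_cr = P = 2.400×10^3 lb
From P_cr = π²EI/(K·L)²:  L = (1/K)·√(π²EI/P_cr) = (1/2)·√(π²×2.02×10^6×67.08/2.400×10^3)
L = 373 in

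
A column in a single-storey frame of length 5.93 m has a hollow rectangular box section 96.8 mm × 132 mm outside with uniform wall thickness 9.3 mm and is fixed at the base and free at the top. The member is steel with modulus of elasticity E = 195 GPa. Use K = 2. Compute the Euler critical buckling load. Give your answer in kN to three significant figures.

P_cr ≈ 74.7 kN

Inner dimensions: h_i = 132 − 2×9.3 = 113.4 mm, b_i = 96.8 − 2×9.3 = 78.20 mm
Weak-axis I_min = (h_o·b_o³ − h_i·b_i³)/12 with b_o = 96.8, b_i = 78.20 mm (shorter outer/inner sides).
I_min = (132×96.8³ − 113.4×78.20³)/12 = 5.458×10^6 mm⁴
I = 5.458×10^6 mm⁴ = 5.458×10^-6 m⁴
Effective length L_e = K·L = 2 × 5.93 = 11.86 m
P_cr = π²EI / L_e² = π² × 195×10⁹ × 5.458×10^-6 / 11.86² = 7.468×10^4 N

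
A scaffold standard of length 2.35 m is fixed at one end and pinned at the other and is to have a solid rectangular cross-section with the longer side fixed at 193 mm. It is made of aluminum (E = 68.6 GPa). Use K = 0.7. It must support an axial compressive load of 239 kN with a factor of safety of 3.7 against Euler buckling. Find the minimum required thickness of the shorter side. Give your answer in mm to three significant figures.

Required P_cr = n·P = 3.7 × 239 = 884.3 kN
L_e = K·L = 0.7 × 2.35 = 1.645 m
Required I = P_cr·L_e²/(π²E) = 8.843×10^5 × 1.645² / (π² × 6.86×10^10) = 3.534×10^-6 m⁴
I_req = 3.534×10^6 mm⁴
Rectangle, weak axis: I_min = h·b³/12 with h = 193 mm fixed  ⇒  b = (12I/h)^(1/3) = 60.3 mm

b ≈ 60.3 mm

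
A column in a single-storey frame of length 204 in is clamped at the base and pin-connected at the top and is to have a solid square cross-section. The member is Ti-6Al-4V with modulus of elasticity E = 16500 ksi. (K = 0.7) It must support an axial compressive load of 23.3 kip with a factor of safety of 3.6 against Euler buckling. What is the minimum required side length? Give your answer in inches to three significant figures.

Required P_cr = n·P = 3.6 × 23.3 = 83.88 kip
L_e = K·L = 0.7 × 204 = 142.8 in
Required I = P_cr·L_e²/(π²E) = 8.388×10^4 × 142.8² / (π² × 1.65×10^7) = 10.50 in⁴
Solid square: I = a⁴/12  ⇒  a = (12I)^(1/4) = (12×10.50)^(1/4) = 3.35 in

a ≈ 3.35 in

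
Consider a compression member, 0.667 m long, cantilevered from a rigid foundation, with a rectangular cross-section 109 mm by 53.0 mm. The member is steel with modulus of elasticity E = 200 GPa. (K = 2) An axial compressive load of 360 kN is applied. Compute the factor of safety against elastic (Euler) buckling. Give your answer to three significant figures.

n ≈ 4.17

Buckling occurs about the weak axis: I_min = h·b³/12 with b = 53.0 mm (the shorter side).
I_min = 109×53.0³/12 = 1.352×10^6 mm⁴
I = 1.352×10^6 mm⁴ = 1.352×10^-6 m⁴
Effective length L_e = K·L = 2 × 0.667 = 1.334 m
P_cr = π²EI / L_e² = π² × 200×10⁹ × 1.352×10^-6 / 1.334² = 1.500×10^6 N
Factor of safety n = P_cr / P = 1500.0 / 360 = 4.17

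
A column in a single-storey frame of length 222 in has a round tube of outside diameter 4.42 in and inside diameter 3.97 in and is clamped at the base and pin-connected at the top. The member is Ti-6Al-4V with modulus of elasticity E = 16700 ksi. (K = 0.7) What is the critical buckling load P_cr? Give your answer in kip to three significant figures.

d_o = 4.42 in, d_i = 3.97 in
I = π(d_o⁴ − d_i⁴)/64 = π(4.42⁴ − 3.970⁴)/64 = 6.542 in⁴
Effective length L_e = K·L = 0.7 × 222 = 155.4 in
P_cr = π²EI / L_e² = π² × 16700×10³ × 6.542 / 155.4² = 4.465×10^4 lb

P_cr ≈ 44.6 kip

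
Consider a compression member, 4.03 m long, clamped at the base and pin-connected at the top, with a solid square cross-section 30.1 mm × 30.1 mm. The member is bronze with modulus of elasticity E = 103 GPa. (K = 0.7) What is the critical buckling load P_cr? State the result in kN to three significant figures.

I = a⁴/12 = 30.1⁴/12 = 6.840×10^4 mm⁴
I = 6.840×10^4 mm⁴ = 6.840×10^-8 m⁴
Effective length L_e = K·L = 0.7 × 4.03 = 2.821 m
P_cr = π²EI / L_e² = π² × 103×10⁹ × 6.840×10^-8 / 2.821² = 8.738×10^3 N

P_cr ≈ 8.74 kN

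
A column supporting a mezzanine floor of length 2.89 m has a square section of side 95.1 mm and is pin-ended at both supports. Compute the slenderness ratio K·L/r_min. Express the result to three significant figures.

For a square r = a/√12 = 95.1/√12 = 27.45 mm
L_e = K·L = 1 × 2.89 m = 2.890 m = 2890.0 mm
λ = L_e / r_min = 2890.0 / 27.45 = 105

λ ≈ 105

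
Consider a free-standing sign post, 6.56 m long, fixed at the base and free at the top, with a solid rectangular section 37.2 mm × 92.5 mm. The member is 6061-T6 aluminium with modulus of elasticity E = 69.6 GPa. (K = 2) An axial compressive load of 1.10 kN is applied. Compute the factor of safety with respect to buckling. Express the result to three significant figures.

n ≈ 1.44

Buckling occurs about the weak axis: I_min = h·b³/12 with b = 37.2 mm (the shorter side).
I_min = 92.5×37.2³/12 = 3.968×10^5 mm⁴
I = 3.968×10^5 mm⁴ = 3.968×10^-7 m⁴
Effective length L_e = K·L = 2 × 6.56 = 13.12 m
P_cr = π²EI / L_e² = π² × 69.6×10⁹ × 3.968×10^-7 / 13.12² = 1.584×10^3 N
Factor of safety n = P_cr / P = 1.5835 / 1.10 = 1.44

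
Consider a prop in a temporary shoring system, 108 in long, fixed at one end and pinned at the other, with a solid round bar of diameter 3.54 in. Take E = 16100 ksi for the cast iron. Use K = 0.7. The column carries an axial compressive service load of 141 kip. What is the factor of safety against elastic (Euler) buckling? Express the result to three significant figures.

n ≈ 1.52

I = πd⁴/64 = π×3.54⁴/64 = 7.709 in⁴
Effective length L_e = K·L = 0.7 × 108 = 75.60 in
P_cr = π²EI / L_e² = π² × 16100×10³ × 7.709 / 75.60² = 2.143×10^5 lb
Factor of safety n = P_cr / P = 214.32 / 141 = 1.52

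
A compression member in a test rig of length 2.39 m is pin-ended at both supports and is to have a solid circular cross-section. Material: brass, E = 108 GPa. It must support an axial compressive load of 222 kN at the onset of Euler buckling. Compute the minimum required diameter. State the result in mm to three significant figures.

d ≈ 70.2 mm

L_e = K·L = 1 × 2.39 = 2.390 m
Required I = P_cr·L_e²/(π²E) = 2.220×10^5 × 2.390² / (π² × 1.08×10^11) = 1.190×10^-6 m⁴
I_req = 1.190×10^6 mm⁴
Solid circle: I = πd⁴/64  ⇒  d = (64I/π)^(1/4) = (64×1.190×10^6/π)^(1/4) = 70.2 mm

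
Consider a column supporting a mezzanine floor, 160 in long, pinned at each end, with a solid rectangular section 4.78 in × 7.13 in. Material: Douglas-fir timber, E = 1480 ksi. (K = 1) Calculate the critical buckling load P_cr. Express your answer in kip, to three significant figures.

P_cr ≈ 37.0 kip

Buckling occurs about the weak axis: I_min = h·b³/12 with b = 4.78 in (the shorter side).
I_min = 7.13×4.78³/12 = 64.89 in⁴
Effective length L_e = K·L = 1 × 160 = 160.0 in
P_cr = π²EI / L_e² = π² × 1480×10³ × 64.89 / 160.0² = 3.703×10^4 lb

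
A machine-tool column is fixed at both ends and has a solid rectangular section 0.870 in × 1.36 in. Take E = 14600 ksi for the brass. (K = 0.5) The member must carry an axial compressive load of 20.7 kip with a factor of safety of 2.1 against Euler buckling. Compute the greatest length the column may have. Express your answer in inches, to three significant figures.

L_max ≈ 31.5 in

Buckling occurs about the weak axis: I_min = h·b³/12 with b = 0.870 in (the shorter side).
I_min = 1.36×0.870³/12 = 7.463×10^-2 in⁴
Required critical load P_cr = n·P = 2.1 × 20.7 = 43.47 kip = 4.347×10^4 lb
From P_cr = π²EI/(K·L)²:  L = (1/K)·√(π²EI/P_cr) = (1/0.5)·√(π²×1.46×10^7×7.463×10^-2/4.347×10^4)
L = 31.5 in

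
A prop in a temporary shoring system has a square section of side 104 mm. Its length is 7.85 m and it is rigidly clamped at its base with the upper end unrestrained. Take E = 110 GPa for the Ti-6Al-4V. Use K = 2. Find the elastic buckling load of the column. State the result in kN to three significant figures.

P_cr ≈ 42.9 kN

I = a⁴/12 = 104⁴/12 = 9.749×10^6 mm⁴
I = 9.749×10^6 mm⁴ = 9.749×10^-6 m⁴
Effective length L_e = K·L = 2 × 7.85 = 15.70 m
P_cr = π²EI / L_e² = π² × 110×10⁹ × 9.749×10^-6 / 15.70² = 4.294×10^4 N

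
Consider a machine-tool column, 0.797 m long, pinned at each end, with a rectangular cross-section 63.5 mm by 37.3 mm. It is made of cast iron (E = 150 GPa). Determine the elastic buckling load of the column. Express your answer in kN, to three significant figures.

P_cr ≈ 640 kN

Buckling occurs about the weak axis: I_min = h·b³/12 with b = 37.3 mm (the shorter side).
I_min = 63.5×37.3³/12 = 2.746×10^5 mm⁴
I = 2.746×10^5 mm⁴ = 2.746×10^-7 m⁴
Effective length L_e = K·L = 1 × 0.797 = 0.7970 m
P_cr = π²EI / L_e² = π² × 150×10⁹ × 2.746×10^-7 / 0.7970² = 6.400×10^5 N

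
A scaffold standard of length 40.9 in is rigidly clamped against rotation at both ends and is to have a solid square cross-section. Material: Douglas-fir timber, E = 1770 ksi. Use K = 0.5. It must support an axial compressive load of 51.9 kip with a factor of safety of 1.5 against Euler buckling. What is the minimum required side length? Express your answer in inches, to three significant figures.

Required P_cr = n·P = 1.5 × 51.9 = 77.85 kip
L_e = K·L = 0.5 × 40.9 = 20.45 in
Required I = P_cr·L_e²/(π²E) = 7.785×10^4 × 20.45² / (π² × 1.77×10^6) = 1.864 in⁴
Solid square: I = a⁴/12  ⇒  a = (12I)^(1/4) = (12×1.864)^(1/4) = 2.17 in

a ≈ 2.17 in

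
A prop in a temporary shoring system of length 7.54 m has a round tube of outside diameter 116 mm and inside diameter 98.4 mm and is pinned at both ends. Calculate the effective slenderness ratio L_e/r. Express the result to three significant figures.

d_o = 116 mm, d_i = 98.4 mm
I = π(d_o⁴ − d_i⁴)/64 = π(116⁴ − 98.40⁴)/64 = 4.286×10^6 mm⁴
A = 2.964×10^3 mm²;  r_min = √(I/A) = √(4.286×10^6/2.964×10^3) = 38.03 mm
L_e = K·L = 1 × 7.54 m = 7.540 m = 7540.0 mm
λ = L_e / r_min = 7540.0 / 38.03 = 198

λ ≈ 198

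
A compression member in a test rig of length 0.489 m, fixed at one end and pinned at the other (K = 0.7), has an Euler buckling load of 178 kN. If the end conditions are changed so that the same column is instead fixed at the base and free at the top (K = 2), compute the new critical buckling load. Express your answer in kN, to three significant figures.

P_cr ≈ 21.8 kN

P_cr ∝ 1/K², so P_cr,new = P_cr,old × (K_old/K_new)² = 178 × (0.7/2)²
= 178 × 0.1225 = 21.8 kN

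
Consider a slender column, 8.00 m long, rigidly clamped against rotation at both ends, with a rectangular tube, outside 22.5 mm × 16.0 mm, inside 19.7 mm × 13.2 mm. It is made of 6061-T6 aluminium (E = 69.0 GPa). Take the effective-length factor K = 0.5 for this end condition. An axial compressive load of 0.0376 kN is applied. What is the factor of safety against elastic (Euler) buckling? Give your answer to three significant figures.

n ≈ 4.42

Weak-axis I_min = (h_o·b_o³ − h_i·b_i³)/12 with b_o = 16.0, b_i = 13.20 mm (shorter outer/inner sides).
I_min = (22.5×16.0³ − 19.70×13.20³)/12 = 3.904×10^3 mm⁴
I = 3.904×10^3 mm⁴ = 3.904×10^-9 m⁴
Effective length L_e = K·L = 0.5 × 8.00 = 4.000 m
P_cr = π²EI / L_e² = π² × 69.0×10⁹ × 3.904×10^-9 / 4.000² = 166.2 N
Factor of safety n = P_cr / P = 0.16617 / 0.0376 = 4.42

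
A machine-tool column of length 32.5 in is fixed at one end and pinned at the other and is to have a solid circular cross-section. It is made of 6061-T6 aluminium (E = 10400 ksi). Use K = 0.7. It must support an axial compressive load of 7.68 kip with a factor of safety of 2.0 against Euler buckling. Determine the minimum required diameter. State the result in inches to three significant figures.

Required P_cr = n·P = 2.0 × 7.68 = 15.36 kip
L_e = K·L = 0.7 × 32.5 = 22.75 in
Required I = P_cr·L_e²/(π²E) = 1.536×10^4 × 22.75² / (π² × 1.04×10^7) = 7.745×10^-2 in⁴
Solid circle: I = πd⁴/64  ⇒  d = (64I/π)^(1/4) = (64×7.745×10^-2/π)^(1/4) = 1.12 in

d ≈ 1.12 in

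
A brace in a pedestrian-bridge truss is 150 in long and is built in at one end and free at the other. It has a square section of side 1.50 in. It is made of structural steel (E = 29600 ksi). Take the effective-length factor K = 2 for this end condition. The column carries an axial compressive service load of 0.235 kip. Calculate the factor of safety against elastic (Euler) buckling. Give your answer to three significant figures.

I = a⁴/12 = 1.50⁴/12 = 0.4219 in⁴
Effective length L_e = K·L = 2 × 150 = 300.0 in
P_cr = π²EI / L_e² = π² × 29600×10³ × 0.4219 / 300.0² = 1.369×10^3 lb
Factor of safety n = P_cr / P = 1.3694 / 0.235 = 5.83

n ≈ 5.83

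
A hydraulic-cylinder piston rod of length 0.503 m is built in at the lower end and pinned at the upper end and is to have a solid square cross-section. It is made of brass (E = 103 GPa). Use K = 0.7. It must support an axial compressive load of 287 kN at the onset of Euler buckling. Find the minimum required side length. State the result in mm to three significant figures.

L_e = K·L = 0.7 × 0.503 = 0.3521 m
Required I = P_cr·L_e²/(π²E) = 2.870×10^5 × 0.3521² / (π² × 1.03×10^11) = 3.500×10^-8 m⁴
I_req = 3.500×10^4 mm⁴
Solid square: I = a⁴/12  ⇒  a = (12I)^(1/4) = (12×3.500×10^4)^(1/4) = 25.5 mm

a ≈ 25.5 mm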